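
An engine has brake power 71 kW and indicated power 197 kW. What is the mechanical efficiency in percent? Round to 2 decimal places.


eta_mech = (BP / IP) * 100
Ratio = 71 / 197 = 0.3604
eta_mech = 0.3604 * 100 = 36.04%


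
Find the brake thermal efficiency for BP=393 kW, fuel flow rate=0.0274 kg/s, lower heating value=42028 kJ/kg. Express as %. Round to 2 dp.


eta_BTE = (BP / (mf * LHV)) * 100
Denominator = 0.0274 * 42028 = 1151.5672 kW
eta_BTE = (393 / 1151.5672) * 100 = 34.13%


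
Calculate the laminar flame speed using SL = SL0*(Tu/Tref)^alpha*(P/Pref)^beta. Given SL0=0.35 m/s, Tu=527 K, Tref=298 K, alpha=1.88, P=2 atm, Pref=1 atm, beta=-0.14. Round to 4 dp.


SL = SL0 * (Tu/Tref)^alpha * (P/Pref)^beta
T ratio = 527/298 = 1.76845638
(T ratio)^alpha = 1.76845638^1.88 = 2.920636
(P/Pref)^beta = 2^(-0.14) = 0.907519
SL = 0.35 * 2.920636 * 0.907519 = 0.9277 m/s


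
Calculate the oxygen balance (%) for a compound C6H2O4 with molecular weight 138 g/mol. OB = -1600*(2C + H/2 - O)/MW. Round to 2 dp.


OB = -1600 * (2C + H/2 - O) / MW
Inner = 2*6 + 2/2 - 4 = 9.00
OB = -1600 * 9.00 / 138 = -104.35%


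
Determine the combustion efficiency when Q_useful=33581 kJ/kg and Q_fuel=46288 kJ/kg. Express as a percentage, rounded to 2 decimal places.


Efficiency = (Q_useful / Q_fuel) * 100
Efficiency = (33581 / 46288) * 100
Efficiency = 0.7255 * 100 = 72.55%


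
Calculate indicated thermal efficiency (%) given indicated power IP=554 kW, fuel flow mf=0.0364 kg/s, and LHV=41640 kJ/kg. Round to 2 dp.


eta_ith = (IP / (mf * LHV)) * 100
Denominator = 0.0364 * 41640 = 1515.6960 kW
eta_ith = (554 / 1515.6960) * 100 = 36.55%


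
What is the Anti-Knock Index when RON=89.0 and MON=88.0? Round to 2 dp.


AKI = (RON + MON) / 2
AKI = (89.0 + 88.0) / 2
AKI = 177.0 / 2 = 88.50


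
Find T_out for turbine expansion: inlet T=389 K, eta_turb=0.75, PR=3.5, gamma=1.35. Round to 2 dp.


T_out = T_in * (1 - eta * (1 - PR^(-(gamma-1)/gamma)))
Exponent = -(1.35-1)/1.35 = -0.25925926
PR^exp = 3.5^(-0.25925926) = 0.72267881
Factor = 1 - 0.75*(1 - 0.72267881) = 0.79200911
T_out = 389 * 0.79200911 = 308.09 K


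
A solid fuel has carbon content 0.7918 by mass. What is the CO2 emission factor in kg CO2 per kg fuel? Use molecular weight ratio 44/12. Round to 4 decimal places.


EF = C_frac * (M_CO2 / M_C)
EF = 0.7918 * (44/12)
EF = 0.7918 * 3.666667 = 2.9033 kg_CO2/kg_fuel


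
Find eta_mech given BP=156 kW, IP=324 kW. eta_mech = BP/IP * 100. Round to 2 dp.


eta_mech = (BP / IP) * 100
Ratio = 156 / 324 = 0.4815
eta_mech = 0.4815 * 100 = 48.15%


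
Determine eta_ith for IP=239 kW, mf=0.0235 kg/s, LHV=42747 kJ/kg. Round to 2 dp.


eta_ith = (IP / (mf * LHV)) * 100
Denominator = 0.0235 * 42747 = 1004.5545 kW
eta_ith = (239 / 1004.5545) * 100 = 23.79%


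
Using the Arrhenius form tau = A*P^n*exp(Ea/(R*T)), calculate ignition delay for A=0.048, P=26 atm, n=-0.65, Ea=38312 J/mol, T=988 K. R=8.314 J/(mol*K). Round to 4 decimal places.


tau = A * P^n * exp(Ea/(R*T))
P^n = 26^(-0.65) = 0.12030047
Ea/(R*T) = 38312/(8.314*988) = 4.664100
exp(Ea/(R*T)) = 106.070086
tau = 0.048 * 0.12030047 * 106.070086 = 0.6125 ms


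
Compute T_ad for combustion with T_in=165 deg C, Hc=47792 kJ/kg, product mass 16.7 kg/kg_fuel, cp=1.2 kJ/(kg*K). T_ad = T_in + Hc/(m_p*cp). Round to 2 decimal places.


T_ad = T_in + Hc / (m_p * cp)
Denominator = 16.7 * 1.2 = 20.0400
Temperature rise = 47792 / 20.0400 = 2384.83 K
T_ad = 165 + 2384.83 = 2549.83 deg C


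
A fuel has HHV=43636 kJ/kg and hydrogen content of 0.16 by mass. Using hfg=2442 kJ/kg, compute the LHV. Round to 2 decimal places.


LHV = HHV - hfg * 9 * H
Water correction = 2442 * 9 * 0.16 = 3516.480 kJ/kg
LHV = 43636 - 3516.480 = 40119.52 kJ/kg


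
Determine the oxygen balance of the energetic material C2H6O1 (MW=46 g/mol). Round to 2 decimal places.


OB = -1600 * (2C + H/2 - O) / MW
Inner = 2*2 + 6/2 - 1 = 6.00
OB = -1600 * 6.00 / 46 = -208.70%


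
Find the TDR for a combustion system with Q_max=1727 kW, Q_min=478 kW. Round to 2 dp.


TDR = Q_max / Q_min
TDR = 1727 / 478 = 3.61


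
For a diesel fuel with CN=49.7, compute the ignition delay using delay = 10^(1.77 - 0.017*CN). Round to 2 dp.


delay = 10^(1.77 - 0.017*CN)
Exponent = 1.77 - 0.017*49.7 = 0.9251
delay = 10^0.9251 = 8.42 ms


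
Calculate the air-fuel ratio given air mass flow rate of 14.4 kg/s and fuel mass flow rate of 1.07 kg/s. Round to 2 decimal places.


AFR = m_air / m_fuel
AFR = 14.4 / 1.07 = 13.46


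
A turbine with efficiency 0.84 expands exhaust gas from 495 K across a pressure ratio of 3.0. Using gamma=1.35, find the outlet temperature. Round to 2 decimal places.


T_out = T_in * (1 - eta * (1 - PR^(-(gamma-1)/gamma)))
Exponent = -(1.35-1)/1.35 = -0.25925926
PR^exp = 3.0^(-0.25925926) = 0.75214556
Factor = 1 - 0.84*(1 - 0.75214556) = 0.79180227
T_out = 495 * 0.79180227 = 391.94 K


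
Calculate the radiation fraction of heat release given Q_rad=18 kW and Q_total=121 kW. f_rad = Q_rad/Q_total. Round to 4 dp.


f_rad = Q_rad / Q_total
f_rad = 18 / 121 = 0.1488


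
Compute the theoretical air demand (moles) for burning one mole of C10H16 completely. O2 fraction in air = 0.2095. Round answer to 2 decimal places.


Balanced combustion: C10H16 + 14 O2 -> 10 CO2 + 8 H2O
O2 needed = C + H/4 = 10 + 16/4 = 14.00 moles
Air moles = O2 / 0.2095 = 14.00 / 0.2095 = 66.83 moles air


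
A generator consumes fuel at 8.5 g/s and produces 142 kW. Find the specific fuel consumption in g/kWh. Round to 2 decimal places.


SFC = (mf / BP) * 3600
Rate = 8.5 / 142 = 0.059859 g/(s*kW)
SFC = 0.059859 * 3600 = 215.49 g/kWh


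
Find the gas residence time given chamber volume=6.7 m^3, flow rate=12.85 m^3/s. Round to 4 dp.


tau = V / Q_flow
tau = 6.7 / 12.85 = 0.5214 s


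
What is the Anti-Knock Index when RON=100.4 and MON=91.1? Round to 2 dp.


AKI = (RON + MON) / 2
AKI = (100.4 + 91.1) / 2
AKI = 191.5 / 2 = 95.75


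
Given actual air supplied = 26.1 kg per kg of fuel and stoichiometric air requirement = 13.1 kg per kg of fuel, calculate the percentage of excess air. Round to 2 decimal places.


Excess air = actual - stoichiometric = 26.1 - 13.1 = 13.00 kg/kg fuel
Excess air % = (excess / stoich) * 100 = (13.00 / 13.1) * 100 = 99.24%


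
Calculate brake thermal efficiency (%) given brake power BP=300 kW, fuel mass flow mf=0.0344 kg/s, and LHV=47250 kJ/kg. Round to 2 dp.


eta_BTE = (BP / (mf * LHV)) * 100
Denominator = 0.0344 * 47250 = 1625.4000 kW
eta_BTE = (300 / 1625.4000) * 100 = 18.46%


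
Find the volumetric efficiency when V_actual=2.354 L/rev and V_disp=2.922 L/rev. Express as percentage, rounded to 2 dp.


eta_v = (V_actual / V_disp) * 100
Ratio = 2.354 / 2.922 = 0.8056
eta_v = 0.8056 * 100 = 80.56%


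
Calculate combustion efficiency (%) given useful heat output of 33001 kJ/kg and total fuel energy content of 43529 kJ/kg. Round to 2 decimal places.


Efficiency = (Q_useful / Q_fuel) * 100
Efficiency = (33001 / 43529) * 100
Efficiency = 0.7581 * 100 = 75.81%


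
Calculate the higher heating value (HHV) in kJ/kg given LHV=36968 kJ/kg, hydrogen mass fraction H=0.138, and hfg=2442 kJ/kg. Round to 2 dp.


HHV = LHV + hfg * 9 * H
Water addition = 2442 * 9 * 0.138 = 3032.964 kJ/kg
HHV = 36968 + 3032.964 = 40000.96 kJ/kg


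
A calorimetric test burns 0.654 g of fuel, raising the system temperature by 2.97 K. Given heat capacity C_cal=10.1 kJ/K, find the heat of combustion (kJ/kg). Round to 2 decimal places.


Hc = C_cal * delta_T / m_fuel
Q_released = 10.1 * 2.97 = 29.9970 kJ
m_fuel = 0.654 g = 0.654/1000 kg = 0.000654 kg
Hc = 29.9970 / 0.000654 = 45866.97 kJ/kg


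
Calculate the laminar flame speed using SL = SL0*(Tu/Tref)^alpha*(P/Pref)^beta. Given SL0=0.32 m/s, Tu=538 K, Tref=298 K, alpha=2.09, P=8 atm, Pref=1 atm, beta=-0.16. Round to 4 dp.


SL = SL0 * (Tu/Tref)^alpha * (P/Pref)^beta
T ratio = 538/298 = 1.80536913
(T ratio)^alpha = 1.80536913^2.09 = 3.437344
(P/Pref)^beta = 8^(-0.16) = 0.716978
SL = 0.32 * 3.437344 * 0.716978 = 0.7886 m/s


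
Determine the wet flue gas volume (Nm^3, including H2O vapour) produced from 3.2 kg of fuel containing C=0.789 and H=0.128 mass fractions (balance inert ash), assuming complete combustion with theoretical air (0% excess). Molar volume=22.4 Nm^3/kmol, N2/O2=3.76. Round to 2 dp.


Per kg fuel: CO2 = (C/12 kmol)*22.4 = (0.789/12)*22.4 = 1.47280 Nm^3
Per kg fuel: H2O = (H/2 kmol)*22.4 = (0.128/2)*22.4 = 1.43360 Nm^3
O2 needed per kg fuel = C/12 + H/4 = 0.789/12 + 0.128/4 = 0.09775000 kmol
Per kg fuel: N2 = O2*3.76*22.4 = 0.09775000*3.76*22.4 = 8.23290 Nm^3
Total per kg = 1.47280 + 1.43360 + 8.23290 = 11.13930 Nm^3
Total = 11.13930 * 3.2 = 35.65 Nm^3


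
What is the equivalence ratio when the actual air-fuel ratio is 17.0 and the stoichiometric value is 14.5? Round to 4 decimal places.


phi = AFR_stoich / AFR_actual
phi = 14.5 / 17.0 = 0.8529


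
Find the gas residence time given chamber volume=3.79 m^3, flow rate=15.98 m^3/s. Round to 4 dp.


tau = V / Q_flow
tau = 3.79 / 15.98 = 0.2372 s


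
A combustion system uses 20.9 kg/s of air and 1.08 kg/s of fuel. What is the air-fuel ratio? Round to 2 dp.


AFR = m_air / m_fuel
AFR = 20.9 / 1.08 = 19.35


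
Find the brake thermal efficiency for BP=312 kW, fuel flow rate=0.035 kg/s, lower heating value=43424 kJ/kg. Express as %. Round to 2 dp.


eta_BTE = (BP / (mf * LHV)) * 100
Denominator = 0.035 * 43424 = 1519.8400 kW
eta_BTE = (312 / 1519.8400) * 100 = 20.53%


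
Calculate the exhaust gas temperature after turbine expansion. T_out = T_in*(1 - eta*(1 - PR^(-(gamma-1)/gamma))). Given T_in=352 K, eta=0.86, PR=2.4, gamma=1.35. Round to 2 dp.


T_out = T_in * (1 - eta * (1 - PR^(-(gamma-1)/gamma)))
Exponent = -(1.35-1)/1.35 = -0.25925926
PR^exp = 2.4^(-0.25925926) = 0.79694200
Factor = 1 - 0.86*(1 - 0.79694200) = 0.82537012
T_out = 352 * 0.82537012 = 290.53 K


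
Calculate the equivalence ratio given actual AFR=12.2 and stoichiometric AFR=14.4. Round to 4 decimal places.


phi = AFR_stoich / AFR_actual
phi = 14.4 / 12.2 = 1.1803


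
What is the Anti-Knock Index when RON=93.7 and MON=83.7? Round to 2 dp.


AKI = (RON + MON) / 2
AKI = (93.7 + 83.7) / 2
AKI = 177.4 / 2 = 88.70


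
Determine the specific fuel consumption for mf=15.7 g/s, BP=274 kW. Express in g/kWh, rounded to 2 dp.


SFC = (mf / BP) * 3600
Rate = 15.7 / 274 = 0.057299 g/(s*kW)
SFC = 0.057299 * 3600 = 206.28 g/kWh


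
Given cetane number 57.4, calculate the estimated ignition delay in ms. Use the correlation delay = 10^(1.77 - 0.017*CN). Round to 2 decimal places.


delay = 10^(1.77 - 0.017*CN)
Exponent = 1.77 - 0.017*57.4 = 0.7942
delay = 10^0.7942 = 6.23 ms


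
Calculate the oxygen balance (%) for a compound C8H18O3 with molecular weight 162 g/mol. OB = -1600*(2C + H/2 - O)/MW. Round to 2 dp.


OB = -1600 * (2C + H/2 - O) / MW
Inner = 2*8 + 18/2 - 3 = 22.00
OB = -1600 * 22.00 / 162 = -217.28%


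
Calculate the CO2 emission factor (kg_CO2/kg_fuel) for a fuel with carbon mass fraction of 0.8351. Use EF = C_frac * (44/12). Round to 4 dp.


EF = C_frac * (M_CO2 / M_C)
EF = 0.8351 * (44/12)
EF = 0.8351 * 3.666667 = 3.0620 kg_CO2/kg_fuel


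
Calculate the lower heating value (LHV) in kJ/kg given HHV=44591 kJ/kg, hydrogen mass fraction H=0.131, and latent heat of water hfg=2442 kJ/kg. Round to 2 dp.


LHV = HHV - hfg * 9 * H
Water correction = 2442 * 9 * 0.131 = 2879.118 kJ/kg
LHV = 44591 - 2879.118 = 41711.88 kJ/kg


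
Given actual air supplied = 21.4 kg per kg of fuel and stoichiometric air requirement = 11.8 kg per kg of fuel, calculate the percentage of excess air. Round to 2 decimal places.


Excess air = actual - stoichiometric = 21.4 - 11.8 = 9.60 kg/kg fuel
Excess air % = (excess / stoich) * 100 = (9.60 / 11.8) * 100 = 81.36%


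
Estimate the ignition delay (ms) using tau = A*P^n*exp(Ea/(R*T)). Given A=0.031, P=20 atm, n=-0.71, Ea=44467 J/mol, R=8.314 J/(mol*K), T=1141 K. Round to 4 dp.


tau = A * P^n * exp(Ea/(R*T))
P^n = 20^(-0.71) = 0.11919793
Ea/(R*T) = 44467/(8.314*1141) = 4.687510
exp(Ea/(R*T)) = 108.582424
tau = 0.031 * 0.11919793 * 108.582424 = 0.4012 ms


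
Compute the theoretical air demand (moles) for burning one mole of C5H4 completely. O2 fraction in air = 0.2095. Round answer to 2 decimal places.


Balanced combustion: C5H4 + 6 O2 -> 5 CO2 + 2 H2O
O2 needed = C + H/4 = 5 + 4/4 = 6.00 moles
Air moles = O2 / 0.2095 = 6.00 / 0.2095 = 28.64 moles air


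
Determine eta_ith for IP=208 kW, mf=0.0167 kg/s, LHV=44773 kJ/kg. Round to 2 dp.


eta_ith = (IP / (mf * LHV)) * 100
Denominator = 0.0167 * 44773 = 747.7091 kW
eta_ith = (208 / 747.7091) * 100 = 27.82%


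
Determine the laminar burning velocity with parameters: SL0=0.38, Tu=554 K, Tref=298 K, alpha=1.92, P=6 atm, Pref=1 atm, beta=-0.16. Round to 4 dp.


SL = SL0 * (Tu/Tref)^alpha * (P/Pref)^beta
T ratio = 554/298 = 1.85906040
(T ratio)^alpha = 1.85906040^1.92 = 3.288846
(P/Pref)^beta = 6^(-0.16) = 0.750751
SL = 0.38 * 3.288846 * 0.750751 = 0.9383 m/s


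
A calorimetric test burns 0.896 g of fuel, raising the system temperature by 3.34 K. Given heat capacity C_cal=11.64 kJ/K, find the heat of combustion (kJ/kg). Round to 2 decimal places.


Hc = C_cal * delta_T / m_fuel
Q_released = 11.64 * 3.34 = 38.8776 kJ
m_fuel = 0.896 g = 0.896/1000 kg = 0.000896 kg
Hc = 38.8776 / 0.000896 = 43390.18 kJ/kg


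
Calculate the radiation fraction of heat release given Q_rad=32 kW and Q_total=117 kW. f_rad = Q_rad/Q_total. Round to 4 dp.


f_rad = Q_rad / Q_total
f_rad = 32 / 117 = 0.2735


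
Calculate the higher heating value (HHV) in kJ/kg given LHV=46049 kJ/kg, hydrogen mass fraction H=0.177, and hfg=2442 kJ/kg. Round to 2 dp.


HHV = LHV + hfg * 9 * H
Water addition = 2442 * 9 * 0.177 = 3890.106 kJ/kg
HHV = 46049 + 3890.106 = 49939.11 kJ/kg


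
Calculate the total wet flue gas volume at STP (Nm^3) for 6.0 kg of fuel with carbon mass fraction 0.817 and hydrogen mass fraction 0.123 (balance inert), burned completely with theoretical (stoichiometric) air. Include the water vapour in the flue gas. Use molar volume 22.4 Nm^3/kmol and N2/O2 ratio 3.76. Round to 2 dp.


Per kg fuel: CO2 = (C/12 kmol)*22.4 = (0.817/12)*22.4 = 1.52507 Nm^3
Per kg fuel: H2O = (H/2 kmol)*22.4 = (0.123/2)*22.4 = 1.37760 Nm^3
O2 needed per kg fuel = C/12 + H/4 = 0.817/12 + 0.123/4 = 0.09883333 kmol
Per kg fuel: N2 = O2*3.76*22.4 = 0.09883333*3.76*22.4 = 8.32414 Nm^3
Total per kg = 1.52507 + 1.37760 + 8.32414 = 11.22681 Nm^3
Total = 11.22681 * 6.0 = 67.36 Nm^3


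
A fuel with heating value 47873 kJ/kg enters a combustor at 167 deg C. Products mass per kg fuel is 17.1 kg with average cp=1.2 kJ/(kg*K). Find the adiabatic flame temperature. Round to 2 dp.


T_ad = T_in + Hc / (m_p * cp)
Denominator = 17.1 * 1.2 = 20.5200
Temperature rise = 47873 / 20.5200 = 2332.99 K
T_ad = 167 + 2332.99 = 2499.99 deg C


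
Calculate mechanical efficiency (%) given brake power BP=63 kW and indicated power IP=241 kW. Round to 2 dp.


eta_mech = (BP / IP) * 100
Ratio = 63 / 241 = 0.2614
eta_mech = 0.2614 * 100 = 26.14%


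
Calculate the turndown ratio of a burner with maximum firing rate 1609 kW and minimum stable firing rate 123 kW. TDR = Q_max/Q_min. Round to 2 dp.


TDR = Q_max / Q_min
TDR = 1609 / 123 = 13.08


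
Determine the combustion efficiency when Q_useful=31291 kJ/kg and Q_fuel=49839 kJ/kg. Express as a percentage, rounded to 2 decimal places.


Efficiency = (Q_useful / Q_fuel) * 100
Efficiency = (31291 / 49839) * 100
Efficiency = 0.6278 * 100 = 62.78%


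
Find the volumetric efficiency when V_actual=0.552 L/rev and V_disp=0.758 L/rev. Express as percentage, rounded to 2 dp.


eta_v = (V_actual / V_disp) * 100
Ratio = 0.552 / 0.758 = 0.7282
eta_v = 0.7282 * 100 = 72.82%


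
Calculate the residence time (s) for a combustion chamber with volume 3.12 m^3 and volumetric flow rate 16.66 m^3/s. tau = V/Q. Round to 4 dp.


tau = V / Q_flow
tau = 3.12 / 16.66 = 0.1873 s


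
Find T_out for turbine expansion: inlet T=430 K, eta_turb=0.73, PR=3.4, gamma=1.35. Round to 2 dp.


T_out = T_in * (1 - eta * (1 - PR^(-(gamma-1)/gamma)))
Exponent = -(1.35-1)/1.35 = -0.25925926
PR^exp = 3.4^(-0.25925926) = 0.72813041
Factor = 1 - 0.73*(1 - 0.72813041) = 0.80153520
T_out = 430 * 0.80153520 = 344.66 K


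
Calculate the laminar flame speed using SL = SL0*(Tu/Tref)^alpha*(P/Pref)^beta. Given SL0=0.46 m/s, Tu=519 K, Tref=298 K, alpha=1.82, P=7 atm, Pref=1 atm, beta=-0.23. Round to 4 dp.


SL = SL0 * (Tu/Tref)^alpha * (P/Pref)^beta
T ratio = 519/298 = 1.74161074
(T ratio)^alpha = 1.74161074^1.82 = 2.744928
(P/Pref)^beta = 7^(-0.23) = 0.639186
SL = 0.46 * 2.744928 * 0.639186 = 0.8071 m/s


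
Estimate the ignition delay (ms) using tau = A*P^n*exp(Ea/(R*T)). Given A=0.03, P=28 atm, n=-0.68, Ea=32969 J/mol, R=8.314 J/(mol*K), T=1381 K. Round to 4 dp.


tau = A * P^n * exp(Ea/(R*T))
P^n = 28^(-0.68) = 0.10373673
Ea/(R*T) = 32969/(8.314*1381) = 2.871455
exp(Ea/(R*T)) = 17.662706
tau = 0.03 * 0.10373673 * 17.662706 = 0.0550 ms


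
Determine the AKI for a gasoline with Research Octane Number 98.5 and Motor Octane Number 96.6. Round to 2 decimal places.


AKI = (RON + MON) / 2
AKI = (98.5 + 96.6) / 2
AKI = 195.1 / 2 = 97.55


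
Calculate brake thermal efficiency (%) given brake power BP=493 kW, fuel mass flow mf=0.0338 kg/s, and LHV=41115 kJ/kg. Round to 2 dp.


eta_BTE = (BP / (mf * LHV)) * 100
Denominator = 0.0338 * 41115 = 1389.6870 kW
eta_BTE = (493 / 1389.6870) * 100 = 35.48%


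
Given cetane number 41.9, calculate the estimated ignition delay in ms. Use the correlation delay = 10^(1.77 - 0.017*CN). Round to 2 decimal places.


delay = 10^(1.77 - 0.017*CN)
Exponent = 1.77 - 0.017*41.9 = 1.0577
delay = 10^1.0577 = 11.42 ms


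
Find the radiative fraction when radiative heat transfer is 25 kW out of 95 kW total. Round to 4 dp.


f_rad = Q_rad / Q_total
f_rad = 25 / 95 = 0.2632


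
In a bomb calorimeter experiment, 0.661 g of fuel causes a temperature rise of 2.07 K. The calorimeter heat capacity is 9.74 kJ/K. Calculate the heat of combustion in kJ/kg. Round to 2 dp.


Hc = C_cal * delta_T / m_fuel
Q_released = 9.74 * 2.07 = 20.1618 kJ
m_fuel = 0.661 g = 0.661/1000 kg = 0.000661 kg
Hc = 20.1618 / 0.000661 = 30501.97 kJ/kg


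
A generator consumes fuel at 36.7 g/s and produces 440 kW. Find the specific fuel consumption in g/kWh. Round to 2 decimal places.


SFC = (mf / BP) * 3600
Rate = 36.7 / 440 = 0.083409 g/(s*kW)
SFC = 0.083409 * 3600 = 300.27 g/kWh


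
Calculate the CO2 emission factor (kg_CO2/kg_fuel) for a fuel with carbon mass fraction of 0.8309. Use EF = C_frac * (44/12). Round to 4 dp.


EF = C_frac * (M_CO2 / M_C)
EF = 0.8309 * (44/12)
EF = 0.8309 * 3.666667 = 3.0466 kg_CO2/kg_fuel


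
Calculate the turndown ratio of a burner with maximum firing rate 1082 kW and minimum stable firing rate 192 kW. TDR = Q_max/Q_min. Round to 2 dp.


TDR = Q_max / Q_min
TDR = 1082 / 192 = 5.64


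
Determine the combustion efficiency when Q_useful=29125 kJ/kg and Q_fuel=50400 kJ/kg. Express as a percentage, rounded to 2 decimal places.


Efficiency = (Q_useful / Q_fuel) * 100
Efficiency = (29125 / 50400) * 100
Efficiency = 0.5779 * 100 = 57.79%


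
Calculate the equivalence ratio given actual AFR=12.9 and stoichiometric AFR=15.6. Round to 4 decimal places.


phi = AFR_stoich / AFR_actual
phi = 15.6 / 12.9 = 1.2093


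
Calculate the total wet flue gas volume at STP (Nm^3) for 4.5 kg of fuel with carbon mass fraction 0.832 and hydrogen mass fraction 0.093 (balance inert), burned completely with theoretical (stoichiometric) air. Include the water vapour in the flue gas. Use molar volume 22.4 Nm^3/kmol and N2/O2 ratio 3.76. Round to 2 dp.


Per kg fuel: CO2 = (C/12 kmol)*22.4 = (0.832/12)*22.4 = 1.55307 Nm^3
Per kg fuel: H2O = (H/2 kmol)*22.4 = (0.093/2)*22.4 = 1.04160 Nm^3
O2 needed per kg fuel = C/12 + H/4 = 0.832/12 + 0.093/4 = 0.09258333 kmol
Per kg fuel: N2 = O2*3.76*22.4 = 0.09258333*3.76*22.4 = 7.79774 Nm^3
Total per kg = 1.55307 + 1.04160 + 7.79774 = 10.39241 Nm^3
Total = 10.39241 * 4.5 = 46.77 Nm^3


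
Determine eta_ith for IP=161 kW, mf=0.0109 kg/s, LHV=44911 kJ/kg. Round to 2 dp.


eta_ith = (IP / (mf * LHV)) * 100
Denominator = 0.0109 * 44911 = 489.5299 kW
eta_ith = (161 / 489.5299) * 100 = 32.89%


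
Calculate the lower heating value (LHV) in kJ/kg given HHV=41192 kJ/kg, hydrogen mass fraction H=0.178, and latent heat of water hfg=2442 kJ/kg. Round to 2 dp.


LHV = HHV - hfg * 9 * H
Water correction = 2442 * 9 * 0.178 = 3912.084 kJ/kg
LHV = 41192 - 3912.084 = 37279.92 kJ/kg


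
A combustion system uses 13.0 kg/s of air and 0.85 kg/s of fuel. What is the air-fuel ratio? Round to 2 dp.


AFR = m_air / m_fuel
AFR = 13.0 / 0.85 = 15.29


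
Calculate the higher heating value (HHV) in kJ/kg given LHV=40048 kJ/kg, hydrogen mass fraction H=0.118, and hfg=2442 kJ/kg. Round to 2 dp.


HHV = LHV + hfg * 9 * H
Water addition = 2442 * 9 * 0.118 = 2593.404 kJ/kg
HHV = 40048 + 2593.404 = 42641.40 kJ/kg


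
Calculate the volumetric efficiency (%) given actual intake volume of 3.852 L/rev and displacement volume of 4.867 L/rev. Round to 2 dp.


eta_v = (V_actual / V_disp) * 100
Ratio = 3.852 / 4.867 = 0.7915
eta_v = 0.7915 * 100 = 79.15%


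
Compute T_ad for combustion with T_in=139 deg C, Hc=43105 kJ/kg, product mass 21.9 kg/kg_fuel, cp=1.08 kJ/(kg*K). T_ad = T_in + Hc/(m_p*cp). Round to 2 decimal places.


T_ad = T_in + Hc / (m_p * cp)
Denominator = 21.9 * 1.08 = 23.6520
Temperature rise = 43105 / 23.6520 = 1822.47 K
T_ad = 139 + 1822.47 = 1961.47 deg C


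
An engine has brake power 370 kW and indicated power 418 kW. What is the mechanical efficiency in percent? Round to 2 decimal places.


eta_mech = (BP / IP) * 100
Ratio = 370 / 418 = 0.8852
eta_mech = 0.8852 * 100 = 88.52%


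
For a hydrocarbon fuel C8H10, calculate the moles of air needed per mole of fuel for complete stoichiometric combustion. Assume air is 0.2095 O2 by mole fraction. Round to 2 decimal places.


Balanced combustion: C8H10 + 10.5 O2 -> 8 CO2 + 5 H2O
O2 needed = C + H/4 = 8 + 10/4 = 10.50 moles
Air moles = O2 / 0.2095 = 10.50 / 0.2095 = 50.12 moles air


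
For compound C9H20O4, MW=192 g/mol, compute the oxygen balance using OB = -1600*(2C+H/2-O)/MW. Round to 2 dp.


OB = -1600 * (2C + H/2 - O) / MW
Inner = 2*9 + 20/2 - 4 = 24.00
OB = -1600 * 24.00 / 192 = -200.00%


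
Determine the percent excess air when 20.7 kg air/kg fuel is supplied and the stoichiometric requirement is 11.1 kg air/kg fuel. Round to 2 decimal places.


Excess air = actual - stoichiometric = 20.7 - 11.1 = 9.60 kg/kg fuel
Excess air % = (excess / stoich) * 100 = (9.60 / 11.1) * 100 = 86.49%


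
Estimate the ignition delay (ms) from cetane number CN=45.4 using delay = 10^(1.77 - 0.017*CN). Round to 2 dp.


delay = 10^(1.77 - 0.017*CN)
Exponent = 1.77 - 0.017*45.4 = 0.9982
delay = 10^0.9982 = 9.96 ms


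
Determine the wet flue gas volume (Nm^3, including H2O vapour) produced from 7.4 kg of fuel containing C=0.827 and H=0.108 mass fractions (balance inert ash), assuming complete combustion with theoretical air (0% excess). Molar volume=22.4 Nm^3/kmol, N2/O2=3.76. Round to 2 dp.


Per kg fuel: CO2 = (C/12 kmol)*22.4 = (0.827/12)*22.4 = 1.54373 Nm^3
Per kg fuel: H2O = (H/2 kmol)*22.4 = (0.108/2)*22.4 = 1.20960 Nm^3
O2 needed per kg fuel = C/12 + H/4 = 0.827/12 + 0.108/4 = 0.09591667 kmol
Per kg fuel: N2 = O2*3.76*22.4 = 0.09591667*3.76*22.4 = 8.07849 Nm^3
Total per kg = 1.54373 + 1.20960 + 8.07849 = 10.83182 Nm^3
Total = 10.83182 * 7.4 = 80.16 Nm^3


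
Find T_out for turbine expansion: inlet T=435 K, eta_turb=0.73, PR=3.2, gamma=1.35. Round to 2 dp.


T_out = T_in * (1 - eta * (1 - PR^(-(gamma-1)/gamma)))
Exponent = -(1.35-1)/1.35 = -0.25925926
PR^exp = 3.2^(-0.25925926) = 0.73966521
Factor = 1 - 0.73*(1 - 0.73966521) = 0.80995560
T_out = 435 * 0.80995560 = 352.33 K


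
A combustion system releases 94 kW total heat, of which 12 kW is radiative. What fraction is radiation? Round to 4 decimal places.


f_rad = Q_rad / Q_total
f_rad = 12 / 94 = 0.1277


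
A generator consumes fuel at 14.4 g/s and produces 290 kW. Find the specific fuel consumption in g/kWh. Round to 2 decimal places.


SFC = (mf / BP) * 3600
Rate = 14.4 / 290 = 0.049655 g/(s*kW)
SFC = 0.049655 * 3600 = 178.76 g/kWh


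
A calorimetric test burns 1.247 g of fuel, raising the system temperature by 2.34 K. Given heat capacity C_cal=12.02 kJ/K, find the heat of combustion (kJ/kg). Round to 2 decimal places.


Hc = C_cal * delta_T / m_fuel
Q_released = 12.02 * 2.34 = 28.1268 kJ
m_fuel = 1.247 g = 1.247/1000 kg = 0.001247 kg
Hc = 28.1268 / 0.001247 = 22555.57 kJ/kg


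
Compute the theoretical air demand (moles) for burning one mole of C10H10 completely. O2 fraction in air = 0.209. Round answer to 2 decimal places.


Balanced combustion: C10H10 + 12.5 O2 -> 10 CO2 + 5 H2O
O2 needed = C + H/4 = 10 + 10/4 = 12.50 moles
Air moles = O2 / 0.209 = 12.50 / 0.209 = 59.81 moles air


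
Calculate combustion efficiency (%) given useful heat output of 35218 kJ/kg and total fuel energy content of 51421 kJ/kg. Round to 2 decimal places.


Efficiency = (Q_useful / Q_fuel) * 100
Efficiency = (35218 / 51421) * 100
Efficiency = 0.6849 * 100 = 68.49%


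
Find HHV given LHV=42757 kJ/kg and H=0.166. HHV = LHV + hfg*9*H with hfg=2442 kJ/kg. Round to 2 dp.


HHV = LHV + hfg * 9 * H
Water addition = 2442 * 9 * 0.166 = 3648.348 kJ/kg
HHV = 42757 + 3648.348 = 46405.35 kJ/kg


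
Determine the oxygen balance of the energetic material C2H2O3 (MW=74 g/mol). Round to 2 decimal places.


OB = -1600 * (2C + H/2 - O) / MW
Inner = 2*2 + 2/2 - 3 = 2.00
OB = -1600 * 2.00 / 74 = -43.24%


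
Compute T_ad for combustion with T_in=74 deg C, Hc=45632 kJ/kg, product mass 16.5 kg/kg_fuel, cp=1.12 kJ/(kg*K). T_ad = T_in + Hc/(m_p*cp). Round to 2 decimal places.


T_ad = T_in + Hc / (m_p * cp)
Denominator = 16.5 * 1.12 = 18.4800
Temperature rise = 45632 / 18.4800 = 2469.26 K
T_ad = 74 + 2469.26 = 2543.26 deg C


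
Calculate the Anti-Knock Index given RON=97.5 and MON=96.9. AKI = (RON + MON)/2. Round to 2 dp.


AKI = (RON + MON) / 2
AKI = (97.5 + 96.9) / 2
AKI = 194.4 / 2 = 97.20


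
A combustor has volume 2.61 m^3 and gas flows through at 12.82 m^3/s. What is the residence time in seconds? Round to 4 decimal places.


tau = V / Q_flow
tau = 2.61 / 12.82 = 0.2036 s


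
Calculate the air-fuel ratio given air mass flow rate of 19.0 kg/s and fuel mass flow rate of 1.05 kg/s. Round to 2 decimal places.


AFR = m_air / m_fuel
AFR = 19.0 / 1.05 = 18.10


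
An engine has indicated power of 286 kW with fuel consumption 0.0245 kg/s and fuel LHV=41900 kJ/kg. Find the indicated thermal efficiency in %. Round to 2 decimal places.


eta_ith = (IP / (mf * LHV)) * 100
Denominator = 0.0245 * 41900 = 1026.5500 kW
eta_ith = (286 / 1026.5500) * 100 = 27.86%


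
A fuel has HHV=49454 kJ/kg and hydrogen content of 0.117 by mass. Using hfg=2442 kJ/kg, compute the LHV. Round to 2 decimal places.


LHV = HHV - hfg * 9 * H
Water correction = 2442 * 9 * 0.117 = 2571.426 kJ/kg
LHV = 49454 - 2571.426 = 46882.57 kJ/kg


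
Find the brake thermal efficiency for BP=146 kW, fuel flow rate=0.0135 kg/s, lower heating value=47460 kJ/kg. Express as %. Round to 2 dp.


eta_BTE = (BP / (mf * LHV)) * 100
Denominator = 0.0135 * 47460 = 640.7100 kW
eta_BTE = (146 / 640.7100) * 100 = 22.79%


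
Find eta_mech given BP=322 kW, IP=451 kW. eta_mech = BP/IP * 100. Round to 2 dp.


eta_mech = (BP / IP) * 100
Ratio = 322 / 451 = 0.7140
eta_mech = 0.7140 * 100 = 71.40%


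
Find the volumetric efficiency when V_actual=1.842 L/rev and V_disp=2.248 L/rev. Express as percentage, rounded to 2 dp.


eta_v = (V_actual / V_disp) * 100
Ratio = 1.842 / 2.248 = 0.8194
eta_v = 0.8194 * 100 = 81.94%


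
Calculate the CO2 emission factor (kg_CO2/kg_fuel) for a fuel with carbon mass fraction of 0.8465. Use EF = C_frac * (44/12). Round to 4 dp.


EF = C_frac * (M_CO2 / M_C)
EF = 0.8465 * (44/12)
EF = 0.8465 * 3.666667 = 3.1038 kg_CO2/kg_fuel


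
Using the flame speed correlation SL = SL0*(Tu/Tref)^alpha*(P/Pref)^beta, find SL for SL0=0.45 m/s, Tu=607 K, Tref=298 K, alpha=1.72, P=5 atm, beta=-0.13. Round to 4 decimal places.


SL = SL0 * (Tu/Tref)^alpha * (P/Pref)^beta
T ratio = 607/298 = 2.03691275
(T ratio)^alpha = 2.03691275^1.72 = 3.399637
(P/Pref)^beta = 5^(-0.13) = 0.811211
SL = 0.45 * 3.399637 * 0.811211 = 1.2410 m/s


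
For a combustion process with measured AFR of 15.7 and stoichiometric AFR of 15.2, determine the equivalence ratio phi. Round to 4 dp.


phi = AFR_stoich / AFR_actual
phi = 15.2 / 15.7 = 0.9682


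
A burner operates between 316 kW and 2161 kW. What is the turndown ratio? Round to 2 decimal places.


TDR = Q_max / Q_min
TDR = 2161 / 316 = 6.84


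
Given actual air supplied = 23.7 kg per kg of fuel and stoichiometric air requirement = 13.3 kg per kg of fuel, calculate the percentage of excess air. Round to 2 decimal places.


Excess air = actual - stoichiometric = 23.7 - 13.3 = 10.40 kg/kg fuel
Excess air % = (excess / stoich) * 100 = (10.40 / 13.3) * 100 = 78.20%


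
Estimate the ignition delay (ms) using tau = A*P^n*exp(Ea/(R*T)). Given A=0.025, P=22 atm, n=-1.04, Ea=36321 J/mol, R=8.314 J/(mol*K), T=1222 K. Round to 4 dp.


tau = A * P^n * exp(Ea/(R*T))
P^n = 22^(-1.04) = 0.04016802
Ea/(R*T) = 36321/(8.314*1222) = 3.575004
exp(Ea/(R*T)) = 35.694775
tau = 0.025 * 0.04016802 * 35.694775 = 0.0358 ms


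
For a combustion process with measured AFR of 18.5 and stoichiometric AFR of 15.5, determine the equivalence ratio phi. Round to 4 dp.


phi = AFR_stoich / AFR_actual
phi = 15.5 / 18.5 = 0.8378


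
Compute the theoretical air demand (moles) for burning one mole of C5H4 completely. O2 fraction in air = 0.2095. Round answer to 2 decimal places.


Balanced combustion: C5H4 + 6 O2 -> 5 CO2 + 2 H2O
O2 needed = C + H/4 = 5 + 4/4 = 6.00 moles
Air moles = O2 / 0.2095 = 6.00 / 0.2095 = 28.64 moles air


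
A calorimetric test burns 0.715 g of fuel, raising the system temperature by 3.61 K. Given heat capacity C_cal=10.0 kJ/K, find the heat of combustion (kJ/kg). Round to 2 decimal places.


Hc = C_cal * delta_T / m_fuel
Q_released = 10.0 * 3.61 = 36.1000 kJ
m_fuel = 0.715 g = 0.715/1000 kg = 0.000715 kg
Hc = 36.1000 / 0.000715 = 50489.51 kJ/kg


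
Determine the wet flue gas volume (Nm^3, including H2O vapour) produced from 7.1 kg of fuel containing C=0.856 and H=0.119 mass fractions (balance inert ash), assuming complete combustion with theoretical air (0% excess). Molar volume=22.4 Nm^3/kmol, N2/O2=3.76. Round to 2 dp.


Per kg fuel: CO2 = (C/12 kmol)*22.4 = (0.856/12)*22.4 = 1.59787 Nm^3
Per kg fuel: H2O = (H/2 kmol)*22.4 = (0.119/2)*22.4 = 1.33280 Nm^3
O2 needed per kg fuel = C/12 + H/4 = 0.856/12 + 0.119/4 = 0.10108333 kmol
Per kg fuel: N2 = O2*3.76*22.4 = 0.10108333*3.76*22.4 = 8.51364 Nm^3
Total per kg = 1.59787 + 1.33280 + 8.51364 = 11.44431 Nm^3
Total = 11.44431 * 7.1 = 81.25 Nm^3


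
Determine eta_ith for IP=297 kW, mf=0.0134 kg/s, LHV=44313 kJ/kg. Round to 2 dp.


eta_ith = (IP / (mf * LHV)) * 100
Denominator = 0.0134 * 44313 = 593.7942 kW
eta_ith = (297 / 593.7942) * 100 = 50.02%


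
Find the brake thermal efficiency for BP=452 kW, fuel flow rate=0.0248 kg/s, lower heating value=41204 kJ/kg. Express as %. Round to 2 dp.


eta_BTE = (BP / (mf * LHV)) * 100
Denominator = 0.0248 * 41204 = 1021.8592 kW
eta_BTE = (452 / 1021.8592) * 100 = 44.23%


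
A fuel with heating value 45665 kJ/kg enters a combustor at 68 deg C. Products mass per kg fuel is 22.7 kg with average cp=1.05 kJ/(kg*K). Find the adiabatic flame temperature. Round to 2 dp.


T_ad = T_in + Hc / (m_p * cp)
Denominator = 22.7 * 1.05 = 23.8350
Temperature rise = 45665 / 23.8350 = 1915.88 K
T_ad = 68 + 1915.88 = 1983.88 deg C


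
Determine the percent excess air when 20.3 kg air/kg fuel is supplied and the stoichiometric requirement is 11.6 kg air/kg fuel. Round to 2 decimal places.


Excess air = actual - stoichiometric = 20.3 - 11.6 = 8.70 kg/kg fuel
Excess air % = (excess / stoich) * 100 = (8.70 / 11.6) * 100 = 75.00%


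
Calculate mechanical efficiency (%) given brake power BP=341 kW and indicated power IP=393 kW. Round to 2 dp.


eta_mech = (BP / IP) * 100
Ratio = 341 / 393 = 0.8677
eta_mech = 0.8677 * 100 = 86.77%


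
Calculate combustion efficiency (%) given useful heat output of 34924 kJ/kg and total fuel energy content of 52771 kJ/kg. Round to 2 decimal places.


Efficiency = (Q_useful / Q_fuel) * 100
Efficiency = (34924 / 52771) * 100
Efficiency = 0.6618 * 100 = 66.18%


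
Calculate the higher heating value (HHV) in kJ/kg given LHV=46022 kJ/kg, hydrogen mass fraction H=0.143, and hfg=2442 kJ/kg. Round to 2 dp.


HHV = LHV + hfg * 9 * H
Water addition = 2442 * 9 * 0.143 = 3142.854 kJ/kg
HHV = 46022 + 3142.854 = 49164.85 kJ/kg


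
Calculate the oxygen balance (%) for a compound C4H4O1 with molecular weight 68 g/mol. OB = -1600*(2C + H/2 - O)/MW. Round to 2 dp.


OB = -1600 * (2C + H/2 - O) / MW
Inner = 2*4 + 4/2 - 1 = 9.00
OB = -1600 * 9.00 / 68 = -211.76%


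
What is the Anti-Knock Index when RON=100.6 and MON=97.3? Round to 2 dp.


AKI = (RON + MON) / 2
AKI = (100.6 + 97.3) / 2
AKI = 197.9 / 2 = 98.95


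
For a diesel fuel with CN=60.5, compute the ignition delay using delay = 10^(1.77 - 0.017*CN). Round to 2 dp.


delay = 10^(1.77 - 0.017*CN)
Exponent = 1.77 - 0.017*60.5 = 0.7415
delay = 10^0.7415 = 5.51 ms


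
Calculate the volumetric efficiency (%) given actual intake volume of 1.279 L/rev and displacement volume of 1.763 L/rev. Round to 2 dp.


eta_v = (V_actual / V_disp) * 100
Ratio = 1.279 / 1.763 = 0.7255
eta_v = 0.7255 * 100 = 72.55%


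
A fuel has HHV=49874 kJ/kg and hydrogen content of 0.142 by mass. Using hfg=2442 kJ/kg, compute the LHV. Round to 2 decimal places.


LHV = HHV - hfg * 9 * H
Water correction = 2442 * 9 * 0.142 = 3120.876 kJ/kg
LHV = 49874 - 3120.876 = 46753.12 kJ/kg


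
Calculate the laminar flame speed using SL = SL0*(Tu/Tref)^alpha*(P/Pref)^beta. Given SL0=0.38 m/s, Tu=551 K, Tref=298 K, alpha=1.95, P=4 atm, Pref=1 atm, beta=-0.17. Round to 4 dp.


SL = SL0 * (Tu/Tref)^alpha * (P/Pref)^beta
T ratio = 551/298 = 1.84899329
(T ratio)^alpha = 1.84899329^1.95 = 3.315308
(P/Pref)^beta = 4^(-0.17) = 0.790041
SL = 0.38 * 3.315308 * 0.790041 = 0.9953 m/s


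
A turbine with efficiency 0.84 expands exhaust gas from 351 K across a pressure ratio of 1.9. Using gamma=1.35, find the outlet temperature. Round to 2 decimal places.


T_out = T_in * (1 - eta * (1 - PR^(-(gamma-1)/gamma)))
Exponent = -(1.35-1)/1.35 = -0.25925926
PR^exp = 1.9^(-0.25925926) = 0.84670193
Factor = 1 - 0.84*(1 - 0.84670193) = 0.87122962
T_out = 351 * 0.87122962 = 305.80 K


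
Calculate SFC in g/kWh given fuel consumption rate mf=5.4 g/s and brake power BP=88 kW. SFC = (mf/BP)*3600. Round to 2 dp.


SFC = (mf / BP) * 3600
Rate = 5.4 / 88 = 0.061364 g/(s*kW)
SFC = 0.061364 * 3600 = 220.91 g/kWh


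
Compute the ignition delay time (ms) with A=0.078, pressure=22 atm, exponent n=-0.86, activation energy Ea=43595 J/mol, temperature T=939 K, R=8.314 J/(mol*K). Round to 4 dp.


tau = A * P^n * exp(Ea/(R*T))
P^n = 22^(-0.86) = 0.07006748
Ea/(R*T) = 43595/(8.314*939) = 5.584201
exp(Ea/(R*T)) = 266.187608
tau = 0.078 * 0.07006748 * 266.187608 = 1.4548 ms


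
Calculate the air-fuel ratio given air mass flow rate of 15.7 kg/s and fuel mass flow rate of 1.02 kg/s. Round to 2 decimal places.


AFR = m_air / m_fuel
AFR = 15.7 / 1.02 = 15.39


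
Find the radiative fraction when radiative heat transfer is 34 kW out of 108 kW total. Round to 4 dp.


f_rad = Q_rad / Q_total
f_rad = 34 / 108 = 0.3148


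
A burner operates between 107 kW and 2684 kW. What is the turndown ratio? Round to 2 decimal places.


TDR = Q_max / Q_min
TDR = 2684 / 107 = 25.08


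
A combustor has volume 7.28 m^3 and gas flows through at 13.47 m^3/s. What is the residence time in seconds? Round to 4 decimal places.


tau = V / Q_flow
tau = 7.28 / 13.47 = 0.5405 s


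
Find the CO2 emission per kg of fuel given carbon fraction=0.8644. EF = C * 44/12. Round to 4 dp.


EF = C_frac * (M_CO2 / M_C)
EF = 0.8644 * (44/12)
EF = 0.8644 * 3.666667 = 3.1695 kg_CO2/kg_fuel


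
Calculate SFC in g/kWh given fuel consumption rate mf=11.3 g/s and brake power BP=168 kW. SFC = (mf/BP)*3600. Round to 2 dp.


SFC = (mf / BP) * 3600
Rate = 11.3 / 168 = 0.067262 g/(s*kW)
SFC = 0.067262 * 3600 = 242.14 g/kWh


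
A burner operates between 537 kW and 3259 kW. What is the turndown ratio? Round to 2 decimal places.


TDR = Q_max / Q_min
TDR = 3259 / 537 = 6.07


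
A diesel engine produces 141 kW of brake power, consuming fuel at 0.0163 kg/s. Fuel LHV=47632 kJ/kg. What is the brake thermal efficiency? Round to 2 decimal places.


eta_BTE = (BP / (mf * LHV)) * 100
Denominator = 0.0163 * 47632 = 776.4016 kW
eta_BTE = (141 / 776.4016) * 100 = 18.16%


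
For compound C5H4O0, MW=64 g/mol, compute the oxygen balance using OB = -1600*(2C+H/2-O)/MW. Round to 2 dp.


OB = -1600 * (2C + H/2 - O) / MW
Inner = 2*5 + 4/2 - 0 = 12.00
OB = -1600 * 12.00 / 64 = -300.00%


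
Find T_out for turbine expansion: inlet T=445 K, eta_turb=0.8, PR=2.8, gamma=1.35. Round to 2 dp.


T_out = T_in * (1 - eta * (1 - PR^(-(gamma-1)/gamma)))
Exponent = -(1.35-1)/1.35 = -0.25925926
PR^exp = 2.8^(-0.25925926) = 0.76572026
Factor = 1 - 0.8*(1 - 0.76572026) = 0.81257621
T_out = 445 * 0.81257621 = 361.60 K


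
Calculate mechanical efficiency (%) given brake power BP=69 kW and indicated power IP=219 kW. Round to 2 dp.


eta_mech = (BP / IP) * 100
Ratio = 69 / 219 = 0.3151
eta_mech = 0.3151 * 100 = 31.51%


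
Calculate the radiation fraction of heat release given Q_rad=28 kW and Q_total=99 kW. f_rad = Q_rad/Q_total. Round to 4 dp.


f_rad = Q_rad / Q_total
f_rad = 28 / 99 = 0.2828


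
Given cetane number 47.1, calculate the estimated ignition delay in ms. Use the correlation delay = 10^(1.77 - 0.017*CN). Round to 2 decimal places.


delay = 10^(1.77 - 0.017*CN)
Exponent = 1.77 - 0.017*47.1 = 0.9693
delay = 10^0.9693 = 9.32 ms


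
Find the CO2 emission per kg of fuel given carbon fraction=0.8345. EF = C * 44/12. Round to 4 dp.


EF = C_frac * (M_CO2 / M_C)
EF = 0.8345 * (44/12)
EF = 0.8345 * 3.666667 = 3.0598 kg_CO2/kg_fuel


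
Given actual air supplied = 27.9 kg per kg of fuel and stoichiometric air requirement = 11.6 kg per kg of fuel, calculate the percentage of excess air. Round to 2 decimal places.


Excess air = actual - stoichiometric = 27.9 - 11.6 = 16.30 kg/kg fuel
Excess air % = (excess / stoich) * 100 = (16.30 / 11.6) * 100 = 140.52%


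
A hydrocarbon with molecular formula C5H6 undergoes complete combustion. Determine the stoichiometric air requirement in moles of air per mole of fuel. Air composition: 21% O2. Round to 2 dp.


Balanced combustion: C5H6 + 6.5 O2 -> 5 CO2 + 3 H2O
O2 needed = C + H/4 = 5 + 6/4 = 6.50 moles
Air moles = O2 / 0.21 = 6.50 / 0.21 = 30.95 moles air


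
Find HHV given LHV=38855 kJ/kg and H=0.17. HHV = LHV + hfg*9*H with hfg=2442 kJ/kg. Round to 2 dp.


HHV = LHV + hfg * 9 * H
Water addition = 2442 * 9 * 0.17 = 3736.260 kJ/kg
HHV = 38855 + 3736.260 = 42591.26 kJ/kg


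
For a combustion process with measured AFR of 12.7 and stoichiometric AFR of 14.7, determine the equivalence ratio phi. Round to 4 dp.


phi = AFR_stoich / AFR_actual
phi = 14.7 / 12.7 = 1.1575
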